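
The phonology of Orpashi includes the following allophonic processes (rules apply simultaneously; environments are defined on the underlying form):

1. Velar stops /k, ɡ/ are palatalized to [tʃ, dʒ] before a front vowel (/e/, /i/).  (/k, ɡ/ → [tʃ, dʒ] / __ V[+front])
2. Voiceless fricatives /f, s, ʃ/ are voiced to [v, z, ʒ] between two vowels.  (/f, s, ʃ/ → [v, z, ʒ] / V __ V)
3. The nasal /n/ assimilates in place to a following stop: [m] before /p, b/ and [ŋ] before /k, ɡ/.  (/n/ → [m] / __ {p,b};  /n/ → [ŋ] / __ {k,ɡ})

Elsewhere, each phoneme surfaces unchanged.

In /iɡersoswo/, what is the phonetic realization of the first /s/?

[s]

/s/ — between /r/ and /o/; rule 2 does not apply here → [s].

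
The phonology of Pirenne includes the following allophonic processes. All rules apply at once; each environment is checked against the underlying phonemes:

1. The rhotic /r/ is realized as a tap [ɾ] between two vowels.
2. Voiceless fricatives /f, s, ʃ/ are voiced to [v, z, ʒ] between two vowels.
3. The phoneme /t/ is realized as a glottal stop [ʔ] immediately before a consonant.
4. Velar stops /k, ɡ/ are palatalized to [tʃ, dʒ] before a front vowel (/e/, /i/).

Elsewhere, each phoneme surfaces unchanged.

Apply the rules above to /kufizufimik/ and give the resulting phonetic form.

[kuvizuvimik]

/k/ (word-initial) is in the target of rule 4 but the environment (before a front vowel) is not met → [k].
/u/ (between /k/ and /f/) is unaffected → [u].
/f/ — between /u/ and /i/, between two vowels — surfaces as [v] (rule 2).
/i/ (between /f/ and /z/) is unaffected → [i].
/z/ stays [z].
/u/ stays [u].
Rule 2 applies to /f/ (between /u/ and /i/: between two vowels) → [v].
/i/ (between /f/ and /m/): no rule targets it → [i].
/m/ (between /i/ and /i/): no rule targets it → [m].
/i/ (between /m/ and /k/) is unaffected → [i].
/k/ (word-final): rule 4 targets it, but not before a front vowel → unchanged [k].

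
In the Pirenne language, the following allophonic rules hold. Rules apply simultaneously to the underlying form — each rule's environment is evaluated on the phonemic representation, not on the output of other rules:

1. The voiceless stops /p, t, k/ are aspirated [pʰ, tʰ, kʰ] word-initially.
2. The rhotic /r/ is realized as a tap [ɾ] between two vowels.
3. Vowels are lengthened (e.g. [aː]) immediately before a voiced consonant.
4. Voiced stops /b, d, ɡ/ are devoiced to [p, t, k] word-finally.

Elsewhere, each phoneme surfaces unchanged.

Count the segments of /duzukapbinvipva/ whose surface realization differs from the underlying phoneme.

Segments that undergo a rule: /u/ → [uː] (rule 3); /i/ → [iː] (rule 3).
All other segments surface unchanged.

2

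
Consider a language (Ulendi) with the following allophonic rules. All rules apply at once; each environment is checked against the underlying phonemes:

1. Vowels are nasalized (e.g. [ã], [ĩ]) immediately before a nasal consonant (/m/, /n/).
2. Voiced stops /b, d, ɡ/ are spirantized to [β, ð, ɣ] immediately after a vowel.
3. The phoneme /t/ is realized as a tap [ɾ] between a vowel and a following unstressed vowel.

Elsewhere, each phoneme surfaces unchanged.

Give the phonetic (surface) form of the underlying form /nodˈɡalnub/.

[noðˈɡalnuβ]

/n/ stays [n].
/o/ (between /n/ and /d/): rule 1 targets it, but not before a nasal consonant → unchanged [o].
/d/ (between /o/ and /ɡ/): immediately after a vowel, so rule 2 applies → [ð].
/ɡ/ — between /d/ and /a/; rule 2 does not apply here → [ɡ].
/a/ (between /ɡ/ and /l/): rule 1 targets it, but not before a nasal consonant → unchanged [a].
/l/ stays [l].
/n/ — not in any rule's target class → [n].
/u/ — between /n/ and /b/; rule 1 does not apply here → [u].
/b/ meets the environment for rule 2 (immediately after a vowel) → [β].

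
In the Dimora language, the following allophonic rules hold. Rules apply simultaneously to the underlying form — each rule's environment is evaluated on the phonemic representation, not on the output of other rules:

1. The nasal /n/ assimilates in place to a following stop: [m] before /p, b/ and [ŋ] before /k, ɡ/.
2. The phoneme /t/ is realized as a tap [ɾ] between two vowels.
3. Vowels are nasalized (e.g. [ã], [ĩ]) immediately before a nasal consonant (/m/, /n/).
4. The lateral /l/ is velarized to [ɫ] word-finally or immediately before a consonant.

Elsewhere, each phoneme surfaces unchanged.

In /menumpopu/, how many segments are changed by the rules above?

Segments that undergo a rule: /e/ → [ẽ] (rule 3); /u/ → [ũ] (rule 3).
All other segments surface unchanged.

2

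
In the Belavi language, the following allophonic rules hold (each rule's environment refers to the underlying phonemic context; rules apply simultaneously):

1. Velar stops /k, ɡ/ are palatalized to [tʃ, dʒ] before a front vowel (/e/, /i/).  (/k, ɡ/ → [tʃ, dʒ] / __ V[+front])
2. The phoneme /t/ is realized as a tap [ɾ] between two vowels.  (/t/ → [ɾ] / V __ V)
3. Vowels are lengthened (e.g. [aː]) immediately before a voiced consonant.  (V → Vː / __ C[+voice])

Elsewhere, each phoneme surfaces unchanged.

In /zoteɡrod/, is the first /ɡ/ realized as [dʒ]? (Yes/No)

/ɡ/ (between /e/ and /r/) is in the target of rule 1 but the environment (before a front vowel) is not met → [ɡ].
The actual realization is [ɡ], not [dʒ].

No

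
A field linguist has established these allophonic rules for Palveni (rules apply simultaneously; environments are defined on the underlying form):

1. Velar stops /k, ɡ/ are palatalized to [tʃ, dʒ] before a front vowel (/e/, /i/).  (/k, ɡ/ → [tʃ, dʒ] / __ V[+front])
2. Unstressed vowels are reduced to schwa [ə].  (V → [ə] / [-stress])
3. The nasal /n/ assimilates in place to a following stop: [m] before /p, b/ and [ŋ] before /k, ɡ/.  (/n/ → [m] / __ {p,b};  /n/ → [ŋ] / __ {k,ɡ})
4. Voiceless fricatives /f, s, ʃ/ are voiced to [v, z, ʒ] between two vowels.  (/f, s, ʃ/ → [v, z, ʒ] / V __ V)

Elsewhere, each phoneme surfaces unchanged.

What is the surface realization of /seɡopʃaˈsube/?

/s/ (word-initial): rule 4 targets it, but not between two vowels → unchanged [s].
/e/ (between /s/ and /ɡ/) occurs in an unstressed syllable → [ə] by rule 2.
/ɡ/ (between /e/ and /o/) fails the environment for rule 1, so it stays [ɡ].
/o/ (between /ɡ/ and /p/): in an unstressed syllable, so rule 2 applies → [ə].
/p/ (between /o/ and /ʃ/): no rule targets it → [p].
/ʃ/ (between /p/ and /a/) fails the environment for rule 4, so it stays [ʃ].
/a/ — between /ʃ/ and /s/, in an unstressed syllable — surfaces as [ə] (rule 2).
/s/ — between /a/ and /u/, between two vowels — surfaces as [z] (rule 4).
/u/ — between /s/ and /b/; rule 2 does not apply here → [u].
/b/ (between /u/ and /e/): no rule targets it → [b].
/e/ meets the environment for rule 2 (in an unstressed syllable) → [ə].

[səɡəpʃəˈzubə]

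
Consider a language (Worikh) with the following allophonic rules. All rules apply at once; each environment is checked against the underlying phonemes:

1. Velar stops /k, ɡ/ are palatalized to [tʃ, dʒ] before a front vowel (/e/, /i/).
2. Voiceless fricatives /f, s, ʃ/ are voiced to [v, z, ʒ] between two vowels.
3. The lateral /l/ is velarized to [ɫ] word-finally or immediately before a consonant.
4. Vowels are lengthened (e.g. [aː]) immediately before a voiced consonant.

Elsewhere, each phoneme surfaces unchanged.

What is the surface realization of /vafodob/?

/v/ (word-initial) is unaffected → [v].
/a/ (between /v/ and /f/) fails the environment for rule 4, so it stays [a].
/f/ — between /a/ and /o/, between two vowels — surfaces as [v] (rule 2).
/o/ (between /f/ and /d/): before a voiced consonant, so rule 4 applies → [oː].
/d/ — not in any rule's target class → [d].
/o/ meets the environment for rule 4 (before a voiced consonant) → [oː].
/b/ stays [b].

[vavoːdoːb]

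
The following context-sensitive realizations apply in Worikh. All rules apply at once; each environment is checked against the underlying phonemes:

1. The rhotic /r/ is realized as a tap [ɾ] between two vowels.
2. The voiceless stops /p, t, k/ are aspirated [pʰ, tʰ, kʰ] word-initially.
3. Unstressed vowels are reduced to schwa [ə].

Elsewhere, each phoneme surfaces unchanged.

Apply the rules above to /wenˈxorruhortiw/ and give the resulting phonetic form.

[wənˈxorrəhərtəw]

/w/ (word-initial): no rule targets it → [w].
Rule 3 applies to /e/ (between /w/ and /n/: in an unstressed syllable) → [ə].
/n/ stays [n].
/x/ — not in any rule's target class → [x].
/o/ — between /x/ and /r/; rule 3 does not apply here → [o].
/r/ — between /o/ and /r/; rule 1 does not apply here → [r].
/r/ (between /r/ and /u/) is in the target of rule 1 but the environment (between two vowels) is not met → [r].
/u/ — between /r/ and /h/, in an unstressed syllable — surfaces as [ə] (rule 3).
/h/ — not in any rule's target class → [h].
/o/ meets the environment for rule 3 (in an unstressed syllable) → [ə].
/r/ (between /o/ and /t/) is in the target of rule 1 but the environment (between two vowels) is not met → [r].
/t/ — between /r/ and /i/; rule 2 does not apply here → [t].
/i/ meets the environment for rule 3 (in an unstressed syllable) → [ə].
/w/ — not in any rule's target class → [w].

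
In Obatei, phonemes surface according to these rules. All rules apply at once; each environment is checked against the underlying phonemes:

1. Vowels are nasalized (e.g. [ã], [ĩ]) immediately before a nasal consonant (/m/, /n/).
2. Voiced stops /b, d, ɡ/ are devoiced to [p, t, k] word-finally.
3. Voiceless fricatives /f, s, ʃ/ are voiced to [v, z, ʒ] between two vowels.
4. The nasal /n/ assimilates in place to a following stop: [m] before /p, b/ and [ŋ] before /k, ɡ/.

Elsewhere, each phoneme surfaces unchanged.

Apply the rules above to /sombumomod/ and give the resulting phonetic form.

/s/ (word-initial) fails the environment for rule 3, so it stays [s].
/o/ (between /s/ and /m/) occurs before a nasal consonant → [õ] by rule 1.
/b/ — between /m/ and /u/; rule 2 does not apply here → [b].
Rule 1 applies to /u/ (between /b/ and /m/: before a nasal consonant) → [ũ].
/o/ (between /m/ and /m/): before a nasal consonant, so rule 1 applies → [õ].
/o/ (between /m/ and /d/): rule 1 targets it, but not before a nasal consonant → unchanged [o].
/d/ (word-final) occurs word-finally → [t] by rule 2.

[sõmbũmõmot]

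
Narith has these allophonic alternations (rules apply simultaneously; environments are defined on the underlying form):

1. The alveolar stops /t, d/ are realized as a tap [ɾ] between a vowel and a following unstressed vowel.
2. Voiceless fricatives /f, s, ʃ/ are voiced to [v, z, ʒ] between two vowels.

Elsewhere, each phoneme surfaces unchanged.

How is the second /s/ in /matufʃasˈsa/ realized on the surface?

/s/ (between /s/ and /a/) is in the target of rule 2 but the environment (between two vowels) is not met → [s].

[s]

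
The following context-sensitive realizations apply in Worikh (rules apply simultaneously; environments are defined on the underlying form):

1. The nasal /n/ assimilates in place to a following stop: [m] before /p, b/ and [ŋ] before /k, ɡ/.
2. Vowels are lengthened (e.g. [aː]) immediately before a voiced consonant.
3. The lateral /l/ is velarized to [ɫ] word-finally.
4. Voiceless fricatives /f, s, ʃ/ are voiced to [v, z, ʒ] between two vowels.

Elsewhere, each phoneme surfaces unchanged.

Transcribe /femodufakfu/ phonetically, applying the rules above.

/f/ (word-initial): rule 4 targets it, but not between two vowels → unchanged [f].
/e/ (between /f/ and /m/): before a voiced consonant, so rule 2 applies → [eː].
/m/ (between /e/ and /o/): no rule targets it → [m].
/o/ — between /m/ and /d/, before a voiced consonant — surfaces as [oː] (rule 2).
/d/ stays [d].
/u/ — between /d/ and /f/; rule 2 does not apply here → [u].
/f/ (between /u/ and /a/): between two vowels, so rule 4 applies → [v].
/a/ (between /f/ and /k/) is in the target of rule 2 but the environment (before a voiced consonant) is not met → [a].
/k/ stays [k].
/f/ (between /k/ and /u/): rule 4 targets it, but not between two vowels → unchanged [f].
/u/ (word-final) fails the environment for rule 2, so it stays [u].

[feːmoːduvakfu]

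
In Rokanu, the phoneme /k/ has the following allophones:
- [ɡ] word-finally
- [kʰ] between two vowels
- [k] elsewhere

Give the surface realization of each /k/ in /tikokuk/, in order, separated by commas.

[kʰ], [kʰ], [ɡ]

Occurrence 1 (position 3): between two vowels → [kʰ].
Occurrence 2 (position 5): between two vowels → [kʰ].
Occurrence 3 (position 7): word-finally → [ɡ].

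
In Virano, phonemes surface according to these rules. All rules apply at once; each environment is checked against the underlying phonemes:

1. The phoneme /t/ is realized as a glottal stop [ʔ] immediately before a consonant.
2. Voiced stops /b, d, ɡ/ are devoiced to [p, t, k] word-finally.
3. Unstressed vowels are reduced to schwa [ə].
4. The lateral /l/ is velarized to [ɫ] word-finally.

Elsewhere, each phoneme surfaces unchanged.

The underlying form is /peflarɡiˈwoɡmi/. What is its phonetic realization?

[pəflərɡəˈwoɡmə]

/p/ — not in any rule's target class → [p].
/e/ (between /p/ and /f/) occurs in an unstressed syllable → [ə] by rule 3.
/f/ (between /e/ and /l/): no rule targets it → [f].
/l/ (between /f/ and /a/): rule 4 targets it, but not word-finally → unchanged [l].
/a/ (between /l/ and /r/): in an unstressed syllable, so rule 3 applies → [ə].
/r/ — not in any rule's target class → [r].
/ɡ/ (between /r/ and /i/): rule 2 targets it, but not word-finally → unchanged [ɡ].
Rule 3 applies to /i/ (between /ɡ/ and /w/: in an unstressed syllable) → [ə].
/w/ stays [w].
/o/ (between /w/ and /ɡ/): rule 3 targets it, but not in an unstressed syllable → unchanged [o].
/ɡ/ — between /o/ and /m/; rule 2 does not apply here → [ɡ].
/m/ (between /ɡ/ and /i/): no rule targets it → [m].
/i/ (word-final) occurs in an unstressed syllable → [ə] by rule 3.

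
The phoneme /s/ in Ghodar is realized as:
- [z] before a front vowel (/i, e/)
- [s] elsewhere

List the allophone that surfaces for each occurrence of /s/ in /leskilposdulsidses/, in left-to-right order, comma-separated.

[s], [s], [z], [z], [s]

Occurrence 1 (position 3): no conditioning environment matches → elsewhere allophone [s].
Occurrence 2 (position 9): no conditioning environment matches → elsewhere allophone [s].
Occurrence 3 (position 13): before a front vowel (/i, e/) → [z].
Occurrence 4 (position 16): before a front vowel (/i, e/) → [z].
Occurrence 5 (position 18): no conditioning environment matches → elsewhere allophone [s].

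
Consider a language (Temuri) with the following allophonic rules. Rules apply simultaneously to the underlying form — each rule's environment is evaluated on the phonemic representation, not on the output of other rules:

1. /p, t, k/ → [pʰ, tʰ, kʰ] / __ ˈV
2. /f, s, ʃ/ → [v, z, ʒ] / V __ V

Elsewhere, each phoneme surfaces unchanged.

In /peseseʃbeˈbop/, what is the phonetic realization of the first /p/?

/p/ (word-initial) fails the environment for rule 1, so it stays [p].

[p]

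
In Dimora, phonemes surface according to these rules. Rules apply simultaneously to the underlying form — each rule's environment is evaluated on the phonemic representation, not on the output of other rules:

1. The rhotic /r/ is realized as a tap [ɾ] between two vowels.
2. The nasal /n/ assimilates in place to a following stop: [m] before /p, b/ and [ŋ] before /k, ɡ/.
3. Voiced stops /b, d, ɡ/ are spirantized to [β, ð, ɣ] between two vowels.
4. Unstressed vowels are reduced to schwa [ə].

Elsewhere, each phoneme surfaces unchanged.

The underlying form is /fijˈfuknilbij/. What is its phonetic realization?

[fəjˈfuknəlbəj]

/i/ (between /f/ and /j/): in an unstressed syllable, so rule 4 applies → [ə].
/u/ (between /f/ and /k/) fails the environment for rule 4, so it stays [u].
/n/ — between /k/ and /i/; rule 2 does not apply here → [n].
/i/ (between /n/ and /l/) occurs in an unstressed syllable → [ə] by rule 4.
/b/ (between /l/ and /i/) fails the environment for rule 3, so it stays [b].
Rule 4 applies to /i/ (between /b/ and /j/: in an unstressed syllable) → [ə].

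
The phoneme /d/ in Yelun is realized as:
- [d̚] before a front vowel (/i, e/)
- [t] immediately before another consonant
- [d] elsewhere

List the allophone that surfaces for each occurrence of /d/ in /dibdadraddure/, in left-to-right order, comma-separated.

Occurrence 1 (position 1): before a front vowel (/i, e/) → [d̚].
Occurrence 2 (position 4): no conditioning environment matches → elsewhere allophone [d].
Occurrence 3 (position 6): immediately before another consonant → [t].
Occurrence 4 (position 9): immediately before another consonant → [t].
Occurrence 5 (position 10): no conditioning environment matches → elsewhere allophone [d].

[d̚], [d], [t], [t], [d]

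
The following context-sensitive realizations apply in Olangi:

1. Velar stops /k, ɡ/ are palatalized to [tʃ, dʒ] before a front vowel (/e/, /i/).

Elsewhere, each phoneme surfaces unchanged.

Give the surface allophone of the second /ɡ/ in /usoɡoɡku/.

/ɡ/ (between /o/ and /k/): rule 1 targets it, but not before a front vowel → unchanged [ɡ].

[ɡ]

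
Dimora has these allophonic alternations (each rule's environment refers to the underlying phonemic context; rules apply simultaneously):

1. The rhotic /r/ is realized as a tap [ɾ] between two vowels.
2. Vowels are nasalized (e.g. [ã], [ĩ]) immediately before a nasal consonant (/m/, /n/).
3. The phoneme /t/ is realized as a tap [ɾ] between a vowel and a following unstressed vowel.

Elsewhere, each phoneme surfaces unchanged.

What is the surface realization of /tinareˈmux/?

[tĩnaɾẽˈmux]

/t/ — word-initial; rule 3 does not apply here → [t].
/i/ (between /t/ and /n/) occurs before a nasal consonant → [ĩ] by rule 2.
/n/ (between /i/ and /a/) is unaffected → [n].
/a/ (between /n/ and /r/): rule 2 targets it, but not before a nasal consonant → unchanged [a].
/r/ (between /a/ and /e/) occurs between two vowels → [ɾ] by rule 1.
/e/ meets the environment for rule 2 (before a nasal consonant) → [ẽ].
/m/ — not in any rule's target class → [m].
/u/ (between /m/ and /x/) is in the target of rule 2 but the environment (before a nasal consonant) is not met → [u].
/x/ (word-final) is unaffected → [x].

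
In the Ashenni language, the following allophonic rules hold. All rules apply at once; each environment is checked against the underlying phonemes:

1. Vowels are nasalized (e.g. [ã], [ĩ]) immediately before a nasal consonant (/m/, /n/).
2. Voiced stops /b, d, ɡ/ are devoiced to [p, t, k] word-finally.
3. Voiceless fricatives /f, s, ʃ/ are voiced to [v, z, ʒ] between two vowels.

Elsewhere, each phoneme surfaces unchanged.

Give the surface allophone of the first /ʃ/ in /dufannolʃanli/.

[ʃ]

/ʃ/ (between /l/ and /a/) fails the environment for rule 3, so it stays [ʃ].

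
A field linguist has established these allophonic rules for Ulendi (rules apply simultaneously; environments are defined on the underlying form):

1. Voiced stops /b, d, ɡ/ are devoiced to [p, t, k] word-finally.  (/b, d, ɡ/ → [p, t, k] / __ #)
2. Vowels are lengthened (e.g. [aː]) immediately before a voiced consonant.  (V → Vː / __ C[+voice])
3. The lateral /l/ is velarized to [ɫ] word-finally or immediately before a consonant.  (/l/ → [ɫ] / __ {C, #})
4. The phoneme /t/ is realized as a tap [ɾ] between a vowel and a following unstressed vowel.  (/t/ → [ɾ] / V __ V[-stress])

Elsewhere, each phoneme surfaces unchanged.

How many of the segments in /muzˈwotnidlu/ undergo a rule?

Segments that undergo a rule: /u/ → [uː] (rule 2); /i/ → [iː] (rule 2).
All other segments surface unchanged.

2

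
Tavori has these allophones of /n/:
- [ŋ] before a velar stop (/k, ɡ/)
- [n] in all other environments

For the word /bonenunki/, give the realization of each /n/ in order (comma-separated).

Occurrence 1 (position 3): no conditioning environment matches → elsewhere allophone [n].
Occurrence 2 (position 5): no conditioning environment matches → elsewhere allophone [n].
Occurrence 3 (position 7): before a velar stop → [ŋ].

[n], [n], [ŋ]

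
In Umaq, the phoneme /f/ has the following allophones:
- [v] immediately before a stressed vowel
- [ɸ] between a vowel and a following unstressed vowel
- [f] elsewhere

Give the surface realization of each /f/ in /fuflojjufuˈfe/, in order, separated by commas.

Occurrence 1 (position 1): no conditioning environment matches → elsewhere allophone [f].
Occurrence 2 (position 3): no conditioning environment matches → elsewhere allophone [f].
Occurrence 3 (position 9): between a vowel and a following unstressed vowel → [ɸ].
Occurrence 4 (position 11): immediately before a stressed vowel → [v].

[f], [f], [ɸ], [v]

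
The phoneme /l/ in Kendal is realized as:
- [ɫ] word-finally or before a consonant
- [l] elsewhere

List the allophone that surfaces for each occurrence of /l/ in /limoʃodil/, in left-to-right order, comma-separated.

[l], [ɫ]

Occurrence 1 (position 1): no conditioning environment matches → elsewhere allophone [l].
Occurrence 2 (position 9): word-finally or before a consonant → [ɫ].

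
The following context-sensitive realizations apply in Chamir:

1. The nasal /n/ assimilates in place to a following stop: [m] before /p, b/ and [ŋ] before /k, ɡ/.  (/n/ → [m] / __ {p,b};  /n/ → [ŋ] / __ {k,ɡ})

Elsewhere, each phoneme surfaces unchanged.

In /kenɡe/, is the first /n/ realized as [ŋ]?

Yes

/n/ (between /e/ and /ɡ/): before a labial or velar stop, so rule 1 applies → [ŋ].
The actual realization is [ŋ], which matches [ŋ].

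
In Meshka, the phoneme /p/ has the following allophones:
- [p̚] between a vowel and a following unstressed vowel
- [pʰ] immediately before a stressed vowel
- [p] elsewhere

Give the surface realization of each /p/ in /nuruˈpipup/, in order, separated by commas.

Occurrence 1 (position 5): immediately before a stressed vowel → [pʰ].
Occurrence 2 (position 7): between a vowel and a following unstressed vowel → [p̚].
Occurrence 3 (position 9): no conditioning environment matches → elsewhere allophone [p].

[pʰ], [p̚], [p]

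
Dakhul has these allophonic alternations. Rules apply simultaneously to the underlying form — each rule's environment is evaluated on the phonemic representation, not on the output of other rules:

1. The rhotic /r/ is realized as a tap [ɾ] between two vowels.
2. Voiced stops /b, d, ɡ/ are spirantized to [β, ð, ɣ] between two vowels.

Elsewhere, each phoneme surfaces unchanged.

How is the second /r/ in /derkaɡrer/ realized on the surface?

/r/ (between /ɡ/ and /e/) fails the environment for rule 1, so it stays [r].

[r]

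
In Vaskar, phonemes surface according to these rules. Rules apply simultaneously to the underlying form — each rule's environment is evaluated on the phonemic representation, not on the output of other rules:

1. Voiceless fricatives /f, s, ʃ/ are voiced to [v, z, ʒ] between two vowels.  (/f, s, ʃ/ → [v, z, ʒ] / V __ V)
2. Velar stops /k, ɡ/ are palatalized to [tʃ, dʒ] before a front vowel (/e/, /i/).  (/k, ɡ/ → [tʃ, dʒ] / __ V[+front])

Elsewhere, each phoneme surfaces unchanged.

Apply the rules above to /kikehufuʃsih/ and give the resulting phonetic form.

[tʃitʃehuvuʃsih]

/k/ — word-initial, before a front vowel — surfaces as [tʃ] (rule 2).
Rule 2 applies to /k/ (between /i/ and /e/: before a front vowel) → [tʃ].
/f/ (between /u/ and /u/) occurs between two vowels → [v] by rule 1.
/ʃ/ (between /u/ and /s/): rule 1 targets it, but not between two vowels → unchanged [ʃ].
/s/ (between /ʃ/ and /i/): rule 1 targets it, but not between two vowels → unchanged [s].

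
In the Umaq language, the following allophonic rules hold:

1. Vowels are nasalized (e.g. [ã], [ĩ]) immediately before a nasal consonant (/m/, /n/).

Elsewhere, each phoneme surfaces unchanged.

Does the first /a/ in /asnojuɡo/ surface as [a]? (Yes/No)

Yes

/a/ (word-initial) is in the target of rule 1 but the environment (before a nasal consonant) is not met → [a].
The actual realization is [a], which matches [a].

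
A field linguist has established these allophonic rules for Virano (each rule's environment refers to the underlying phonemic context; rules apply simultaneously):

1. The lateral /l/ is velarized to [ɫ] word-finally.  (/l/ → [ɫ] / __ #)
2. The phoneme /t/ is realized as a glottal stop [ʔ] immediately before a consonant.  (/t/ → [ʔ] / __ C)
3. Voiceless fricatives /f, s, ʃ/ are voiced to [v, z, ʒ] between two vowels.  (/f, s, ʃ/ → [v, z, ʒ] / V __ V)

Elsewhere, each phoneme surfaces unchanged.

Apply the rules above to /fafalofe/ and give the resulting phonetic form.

/f/ — word-initial; rule 3 does not apply here → [f].
/a/ — not in any rule's target class → [a].
/f/ (between /a/ and /a/): between two vowels, so rule 3 applies → [v].
/a/ (between /f/ and /l/) is unaffected → [a].
/l/ (between /a/ and /o/) is in the target of rule 1 but the environment (word-finally) is not met → [l].
/o/ — not in any rule's target class → [o].
/f/ meets the environment for rule 3 (between two vowels) → [v].
/e/ stays [e].

[favalove]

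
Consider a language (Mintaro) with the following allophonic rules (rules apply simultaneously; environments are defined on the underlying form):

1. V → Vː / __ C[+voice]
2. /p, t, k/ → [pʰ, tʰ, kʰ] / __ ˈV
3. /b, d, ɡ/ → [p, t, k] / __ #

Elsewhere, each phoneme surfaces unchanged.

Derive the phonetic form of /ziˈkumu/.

/z/ (word-initial): no rule targets it → [z].
/i/ (between /z/ and /k/) is in the target of rule 1 but the environment (before a voiced consonant) is not met → [i].
/k/ meets the environment for rule 2 (immediately before a stressed vowel) → [kʰ].
Rule 1 applies to /u/ (between /k/ and /m/: before a voiced consonant) → [uː].
/m/ — not in any rule's target class → [m].
/u/ (word-final) fails the environment for rule 1, so it stays [u].

[ziˈkʰuːmu]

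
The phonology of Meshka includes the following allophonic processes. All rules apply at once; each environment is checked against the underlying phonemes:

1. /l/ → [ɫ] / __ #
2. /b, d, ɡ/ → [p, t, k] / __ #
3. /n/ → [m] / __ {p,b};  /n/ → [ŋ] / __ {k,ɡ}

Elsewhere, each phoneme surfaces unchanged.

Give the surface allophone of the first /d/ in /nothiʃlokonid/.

/d/ (word-final) occurs word-finally → [t] by rule 2.

[t]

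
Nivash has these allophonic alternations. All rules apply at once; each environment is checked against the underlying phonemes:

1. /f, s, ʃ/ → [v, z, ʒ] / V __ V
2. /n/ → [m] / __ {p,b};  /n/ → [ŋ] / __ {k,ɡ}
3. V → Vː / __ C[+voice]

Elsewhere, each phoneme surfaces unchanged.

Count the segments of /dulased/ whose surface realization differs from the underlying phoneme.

3

Segments that undergo a rule: /u/ → [uː] (rule 3); /s/ → [z] (rule 1); /e/ → [eː] (rule 3).
All other segments surface unchanged.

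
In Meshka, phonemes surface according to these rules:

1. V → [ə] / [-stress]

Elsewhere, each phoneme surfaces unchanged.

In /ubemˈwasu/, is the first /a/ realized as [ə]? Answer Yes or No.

/a/ — between /w/ and /s/; rule 1 does not apply here → [a].
The actual realization is [a], not [ə].

No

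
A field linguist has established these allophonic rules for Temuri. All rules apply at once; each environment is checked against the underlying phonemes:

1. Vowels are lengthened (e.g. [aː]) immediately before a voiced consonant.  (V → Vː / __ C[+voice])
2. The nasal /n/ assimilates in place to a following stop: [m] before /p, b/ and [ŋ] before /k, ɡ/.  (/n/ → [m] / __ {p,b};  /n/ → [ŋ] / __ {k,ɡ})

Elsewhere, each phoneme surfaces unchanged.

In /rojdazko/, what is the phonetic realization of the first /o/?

/o/ — between /r/ and /j/, before a voiced consonant — surfaces as [oː] (rule 1).

[oː]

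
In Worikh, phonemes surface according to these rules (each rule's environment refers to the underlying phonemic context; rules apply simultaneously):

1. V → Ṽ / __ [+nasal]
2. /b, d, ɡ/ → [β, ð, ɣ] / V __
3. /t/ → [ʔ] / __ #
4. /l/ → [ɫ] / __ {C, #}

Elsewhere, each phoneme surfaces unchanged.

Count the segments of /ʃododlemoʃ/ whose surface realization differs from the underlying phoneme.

Segments that undergo a rule: /d/ → [ð] (rule 2); /d/ → [ð] (rule 2); /e/ → [ẽ] (rule 1).
All other segments surface unchanged.

3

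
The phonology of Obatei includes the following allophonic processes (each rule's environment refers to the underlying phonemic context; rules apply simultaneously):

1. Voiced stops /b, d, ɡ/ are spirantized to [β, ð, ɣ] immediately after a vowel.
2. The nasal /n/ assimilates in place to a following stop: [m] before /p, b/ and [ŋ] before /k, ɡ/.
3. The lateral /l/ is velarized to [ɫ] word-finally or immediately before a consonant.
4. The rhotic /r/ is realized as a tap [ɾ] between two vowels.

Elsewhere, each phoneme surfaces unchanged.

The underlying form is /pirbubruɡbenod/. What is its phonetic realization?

[pirbuβruɣbenoð]

/p/ (word-initial) is unaffected → [p].
/i/ stays [i].
/r/ (between /i/ and /b/) fails the environment for rule 4, so it stays [r].
/b/ (between /r/ and /u/) fails the environment for rule 1, so it stays [b].
/u/ (between /b/ and /b/) is unaffected → [u].
/b/ — between /u/ and /r/, immediately after a vowel — surfaces as [β] (rule 1).
/r/ (between /b/ and /u/) fails the environment for rule 4, so it stays [r].
/u/ (between /r/ and /ɡ/): no rule targets it → [u].
/ɡ/ (between /u/ and /b/): immediately after a vowel, so rule 1 applies → [ɣ].
/b/ (between /ɡ/ and /e/) fails the environment for rule 1, so it stays [b].
/e/ (between /b/ and /n/): no rule targets it → [e].
/n/ — between /e/ and /o/; rule 2 does not apply here → [n].
/o/ stays [o].
Rule 1 applies to /d/ (word-final: immediately after a vowel) → [ð].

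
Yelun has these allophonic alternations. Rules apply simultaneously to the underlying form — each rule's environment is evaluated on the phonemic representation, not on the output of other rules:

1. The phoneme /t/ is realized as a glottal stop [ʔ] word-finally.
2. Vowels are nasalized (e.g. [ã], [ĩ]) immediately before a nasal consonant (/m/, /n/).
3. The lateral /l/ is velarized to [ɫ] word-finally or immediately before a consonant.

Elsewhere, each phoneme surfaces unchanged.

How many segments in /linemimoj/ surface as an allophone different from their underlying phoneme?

3

Segments that undergo a rule: /i/ → [ĩ] (rule 2); /e/ → [ẽ] (rule 2); /i/ → [ĩ] (rule 2).
All other segments surface unchanged.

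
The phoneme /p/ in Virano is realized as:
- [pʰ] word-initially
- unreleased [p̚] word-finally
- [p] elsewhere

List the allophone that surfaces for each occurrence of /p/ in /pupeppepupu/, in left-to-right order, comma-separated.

Occurrence 1 (position 1): word-initially → [pʰ].
Occurrence 2 (position 3): no conditioning environment matches → elsewhere allophone [p].
Occurrence 3 (position 5): no conditioning environment matches → elsewhere allophone [p].
Occurrence 4 (position 6): no conditioning environment matches → elsewhere allophone [p].
Occurrence 5 (position 8): no conditioning environment matches → elsewhere allophone [p].
Occurrence 6 (position 10): no conditioning environment matches → elsewhere allophone [p].

[pʰ], [p], [p], [p], [p], [p]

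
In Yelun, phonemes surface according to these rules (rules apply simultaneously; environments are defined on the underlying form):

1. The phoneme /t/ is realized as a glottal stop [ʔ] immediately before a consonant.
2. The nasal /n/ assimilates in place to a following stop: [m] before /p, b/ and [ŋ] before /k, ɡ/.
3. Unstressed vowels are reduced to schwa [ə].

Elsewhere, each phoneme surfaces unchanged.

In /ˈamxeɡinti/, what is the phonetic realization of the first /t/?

/t/ (between /n/ and /i/) is in the target of rule 1 but the environment (immediately before a consonant) is not met → [t].

[t]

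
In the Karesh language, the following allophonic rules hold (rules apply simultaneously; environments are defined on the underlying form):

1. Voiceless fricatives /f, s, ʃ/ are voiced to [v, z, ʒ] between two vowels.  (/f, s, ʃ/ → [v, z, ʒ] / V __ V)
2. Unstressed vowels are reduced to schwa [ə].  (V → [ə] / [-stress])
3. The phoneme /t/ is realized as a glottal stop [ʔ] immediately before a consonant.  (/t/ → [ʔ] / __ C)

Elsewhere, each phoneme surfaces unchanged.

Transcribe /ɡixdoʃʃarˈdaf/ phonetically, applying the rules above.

[ɡəxdəʃʃərˈdaf]

/ɡ/ — not in any rule's target class → [ɡ].
Rule 2 applies to /i/ (between /ɡ/ and /x/: in an unstressed syllable) → [ə].
/x/ (between /i/ and /d/) is unaffected → [x].
/d/ (between /x/ and /o/) is unaffected → [d].
/o/ (between /d/ and /ʃ/): in an unstressed syllable, so rule 2 applies → [ə].
/ʃ/ (between /o/ and /ʃ/): rule 1 targets it, but not between two vowels → unchanged [ʃ].
/ʃ/ (between /ʃ/ and /a/) fails the environment for rule 1, so it stays [ʃ].
/a/ — between /ʃ/ and /r/, in an unstressed syllable — surfaces as [ə] (rule 2).
/r/ — not in any rule's target class → [r].
/d/ (between /r/ and /a/): no rule targets it → [d].
/a/ (between /d/ and /f/): rule 2 targets it, but not in an unstressed syllable → unchanged [a].
/f/ (word-final) fails the environment for rule 1, so it stays [f].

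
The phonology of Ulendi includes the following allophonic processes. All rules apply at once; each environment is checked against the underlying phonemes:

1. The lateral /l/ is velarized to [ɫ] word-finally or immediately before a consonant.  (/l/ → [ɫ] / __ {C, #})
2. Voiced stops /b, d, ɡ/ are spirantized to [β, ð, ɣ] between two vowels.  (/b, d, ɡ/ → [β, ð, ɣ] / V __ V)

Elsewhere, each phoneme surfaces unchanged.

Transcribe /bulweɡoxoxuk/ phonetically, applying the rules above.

[buɫweɣoxoxuk]

/b/ (word-initial): rule 2 targets it, but not between two vowels → unchanged [b].
/u/ — not in any rule's target class → [u].
/l/ meets the environment for rule 1 (word-finally or immediately before a consonant) → [ɫ].
/w/ (between /l/ and /e/) is unaffected → [w].
/e/ stays [e].
Rule 2 applies to /ɡ/ (between /e/ and /o/: between two vowels) → [ɣ].
/o/ (between /ɡ/ and /x/) is unaffected → [o].
/x/ — not in any rule's target class → [x].
/o/ (between /x/ and /x/) is unaffected → [o].
/x/ (between /o/ and /u/) is unaffected → [x].
/u/ (between /x/ and /k/) is unaffected → [u].
/k/ (word-final): no rule targets it → [k].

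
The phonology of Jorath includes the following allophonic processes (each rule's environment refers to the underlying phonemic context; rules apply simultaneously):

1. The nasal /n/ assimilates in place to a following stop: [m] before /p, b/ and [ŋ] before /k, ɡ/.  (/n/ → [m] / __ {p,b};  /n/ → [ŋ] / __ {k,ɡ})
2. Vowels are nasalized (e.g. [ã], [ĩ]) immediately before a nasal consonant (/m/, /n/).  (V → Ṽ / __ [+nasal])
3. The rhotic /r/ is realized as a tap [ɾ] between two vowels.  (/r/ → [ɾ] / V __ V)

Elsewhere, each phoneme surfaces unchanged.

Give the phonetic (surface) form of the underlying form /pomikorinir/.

[põmikoɾĩnir]

/p/ stays [p].
/o/ (between /p/ and /m/): before a nasal consonant, so rule 2 applies → [õ].
/m/ (between /o/ and /i/) is unaffected → [m].
/i/ (between /m/ and /k/) fails the environment for rule 2, so it stays [i].
/k/ (between /i/ and /o/) is unaffected → [k].
/o/ (between /k/ and /r/) is in the target of rule 2 but the environment (before a nasal consonant) is not met → [o].
/r/ meets the environment for rule 3 (between two vowels) → [ɾ].
/i/ (between /r/ and /n/): before a nasal consonant, so rule 2 applies → [ĩ].
/n/ (between /i/ and /i/): rule 1 targets it, but not before a labial or velar stop → unchanged [n].
/i/ (between /n/ and /r/) fails the environment for rule 2, so it stays [i].
/r/ — word-final; rule 3 does not apply here → [r].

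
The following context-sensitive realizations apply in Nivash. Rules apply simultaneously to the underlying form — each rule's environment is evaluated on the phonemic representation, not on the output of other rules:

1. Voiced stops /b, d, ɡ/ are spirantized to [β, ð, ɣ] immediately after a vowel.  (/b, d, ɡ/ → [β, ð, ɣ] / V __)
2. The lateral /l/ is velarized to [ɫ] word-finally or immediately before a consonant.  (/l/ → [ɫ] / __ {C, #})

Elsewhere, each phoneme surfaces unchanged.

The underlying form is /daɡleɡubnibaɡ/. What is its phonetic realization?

/d/ (word-initial): rule 1 targets it, but not immediately after a vowel → unchanged [d].
/a/ (between /d/ and /ɡ/): no rule targets it → [a].
/ɡ/ (between /a/ and /l/) occurs immediately after a vowel → [ɣ] by rule 1.
/l/ (between /ɡ/ and /e/) is in the target of rule 2 but the environment (word-finally or immediately before a consonant) is not met → [l].
/e/ (between /l/ and /ɡ/) is unaffected → [e].
/ɡ/ — between /e/ and /u/, immediately after a vowel — surfaces as [ɣ] (rule 1).
/u/ (between /ɡ/ and /b/): no rule targets it → [u].
Rule 1 applies to /b/ (between /u/ and /n/: immediately after a vowel) → [β].
/n/ stays [n].
/i/ stays [i].
/b/ meets the environment for rule 1 (immediately after a vowel) → [β].
/a/ (between /b/ and /ɡ/): no rule targets it → [a].
/ɡ/ — word-final, immediately after a vowel — surfaces as [ɣ] (rule 1).

[daɣleɣuβniβaɣ]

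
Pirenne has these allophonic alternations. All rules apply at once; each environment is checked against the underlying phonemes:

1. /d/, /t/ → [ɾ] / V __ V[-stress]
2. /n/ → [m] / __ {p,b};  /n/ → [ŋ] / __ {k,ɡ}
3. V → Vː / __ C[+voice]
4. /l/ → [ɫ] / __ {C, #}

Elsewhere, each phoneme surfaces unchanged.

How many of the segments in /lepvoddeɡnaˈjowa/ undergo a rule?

4

Segments that undergo a rule: /o/ → [oː] (rule 3); /e/ → [eː] (rule 3); /a/ → [aː] (rule 3); /o/ → [oː] (rule 3).
All other segments surface unchanged.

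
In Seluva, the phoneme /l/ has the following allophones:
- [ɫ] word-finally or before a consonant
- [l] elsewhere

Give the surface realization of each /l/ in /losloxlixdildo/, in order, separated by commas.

Occurrence 1 (position 1): no conditioning environment matches → elsewhere allophone [l].
Occurrence 2 (position 4): no conditioning environment matches → elsewhere allophone [l].
Occurrence 3 (position 7): no conditioning environment matches → elsewhere allophone [l].
Occurrence 4 (position 12): word-finally or before a consonant → [ɫ].

[l], [l], [l], [ɫ]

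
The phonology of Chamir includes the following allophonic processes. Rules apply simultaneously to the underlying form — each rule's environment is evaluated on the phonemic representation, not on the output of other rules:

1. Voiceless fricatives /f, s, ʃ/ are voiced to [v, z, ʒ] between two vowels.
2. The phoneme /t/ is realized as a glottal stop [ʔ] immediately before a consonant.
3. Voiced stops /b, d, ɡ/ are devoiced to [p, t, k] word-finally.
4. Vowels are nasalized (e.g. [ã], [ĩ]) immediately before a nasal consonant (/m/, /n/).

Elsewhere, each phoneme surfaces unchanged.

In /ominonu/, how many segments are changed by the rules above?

3

Segments that undergo a rule: /o/ → [õ] (rule 4); /i/ → [ĩ] (rule 4); /o/ → [õ] (rule 4).
All other segments surface unchanged.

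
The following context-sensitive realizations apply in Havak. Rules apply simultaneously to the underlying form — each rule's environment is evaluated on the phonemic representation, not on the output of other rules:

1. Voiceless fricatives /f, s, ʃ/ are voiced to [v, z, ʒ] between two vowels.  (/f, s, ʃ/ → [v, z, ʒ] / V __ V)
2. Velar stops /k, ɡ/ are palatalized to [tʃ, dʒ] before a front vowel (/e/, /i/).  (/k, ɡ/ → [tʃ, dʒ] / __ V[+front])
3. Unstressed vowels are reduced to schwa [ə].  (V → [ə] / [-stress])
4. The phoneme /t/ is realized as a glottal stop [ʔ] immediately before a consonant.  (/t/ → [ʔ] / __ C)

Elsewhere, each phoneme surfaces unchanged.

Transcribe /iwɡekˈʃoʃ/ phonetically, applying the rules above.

[əwdʒəkˈʃoʃ]

/i/ (word-initial): in an unstressed syllable, so rule 3 applies → [ə].
/w/ (between /i/ and /ɡ/): no rule targets it → [w].
Rule 2 applies to /ɡ/ (between /w/ and /e/: before a front vowel) → [dʒ].
Rule 3 applies to /e/ (between /ɡ/ and /k/: in an unstressed syllable) → [ə].
/k/ — between /e/ and /ʃ/; rule 2 does not apply here → [k].
/ʃ/ — between /k/ and /o/; rule 1 does not apply here → [ʃ].
/o/ — between /ʃ/ and /ʃ/; rule 3 does not apply here → [o].
/ʃ/ (word-final) is in the target of rule 1 but the environment (between two vowels) is not met → [ʃ].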